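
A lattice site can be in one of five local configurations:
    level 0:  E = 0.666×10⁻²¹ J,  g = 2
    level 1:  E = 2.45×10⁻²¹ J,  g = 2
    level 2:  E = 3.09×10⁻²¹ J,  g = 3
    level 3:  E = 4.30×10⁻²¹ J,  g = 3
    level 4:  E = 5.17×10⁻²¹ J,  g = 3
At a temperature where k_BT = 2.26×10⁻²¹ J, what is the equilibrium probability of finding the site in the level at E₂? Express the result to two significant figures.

Eᵢ/kT = 0.2947, 1.084, 1.367, 1.903, 2.288.
Z = Σ gᵢe^(−Eᵢ/kT) = 2·e^(−0.2947) + 2·e^(−1.084) + 3·e^(−1.367) + 3·e^(−1.903) + 3·e^(−2.288) = 1.490 + 0.6765 + 0.7646 + 0.4474 + 0.3044 = 3.683.
P₂ = g₂ e^(−E₂/kT) / Z = 0.7646/3.683 = 0.21.

0.21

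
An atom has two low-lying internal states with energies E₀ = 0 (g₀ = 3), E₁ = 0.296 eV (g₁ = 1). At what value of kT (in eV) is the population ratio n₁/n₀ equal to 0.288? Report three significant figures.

n₁/n₀ = (g₁/g₀) exp[−(E₁−E₀)/kT] = 0.288.
⇒ (E₁−E₀)/kT = ln((1/3)/0.288) = ln(1.1574) = 0.14618.
kT = 0.296 eV / 0.14618 = 2.02 eV.

2.02 eV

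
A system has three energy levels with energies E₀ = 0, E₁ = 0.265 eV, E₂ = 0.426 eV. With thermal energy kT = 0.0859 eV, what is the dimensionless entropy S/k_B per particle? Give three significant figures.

0.218

Eᵢ/kT = 0, 3.0850, 4.9593.
Z = Σ e^(−Eᵢ/kT) = e^(−0) + e^(−3.0850) + e^(−4.9593) = 1.0000 + 0.045730 + 0.0070178 = 1.0527.
⟨E⟩ = Σ EᵢPᵢ = 0.014352 eV.
S/k_B = ln Z + ⟨E⟩/kT = ln(1.0527) + 0.014352/0.0859 = 0.051358 + 0.16708 = 0.218.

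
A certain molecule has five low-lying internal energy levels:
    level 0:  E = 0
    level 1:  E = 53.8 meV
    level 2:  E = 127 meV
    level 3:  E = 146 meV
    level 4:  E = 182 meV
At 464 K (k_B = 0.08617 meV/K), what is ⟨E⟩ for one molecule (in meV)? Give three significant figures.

k_BT = 0.08617 × 464 K = 39.983 meV.
Eᵢ/kT = 0, 1.3456, 3.1763, 3.6516, 4.5519.
Z = Σ e^(−Eᵢ/kT) = e^(−0) + e^(−1.3456) + e^(−3.1763) + e^(−3.6516) + e^(−4.5519) = 1.0000 + 0.26038 + 0.041740 + 0.025950 + 0.010547 = 1.3386.
⟨E⟩ = Σ Eᵢ e^(−Eᵢ/kT) / Z = (0·1.0000 + 53.8·0.26038 + 127·0.041740 + 146·0.025950 + 182·0.010547) / 1.3386 = 18.7 meV.

18.7 meV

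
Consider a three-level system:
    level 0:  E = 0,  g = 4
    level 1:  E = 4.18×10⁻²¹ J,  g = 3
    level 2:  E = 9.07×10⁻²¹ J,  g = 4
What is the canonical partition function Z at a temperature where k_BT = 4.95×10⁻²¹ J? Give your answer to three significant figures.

Eᵢ/kT = 0, 0.84444, 1.8323.
Z = Σ gᵢe^(−Eᵢ/kT) = 4·e^(−0) + 3·e^(−0.84444) + 4·e^(−1.8323) = 4.0000 + 1.2894 + 0.64018 = 5.9296.

Z = 5.93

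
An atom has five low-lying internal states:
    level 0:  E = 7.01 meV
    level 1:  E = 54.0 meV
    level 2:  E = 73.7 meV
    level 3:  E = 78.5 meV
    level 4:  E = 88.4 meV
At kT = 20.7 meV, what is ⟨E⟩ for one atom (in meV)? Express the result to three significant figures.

Eᵢ/kT = 0.33865, 2.6087, 3.5604, 3.7923, 4.2705.
Z = Σ e^(−Eᵢ/kT) = e^(−0.33865) + e^(−2.6087) + e^(−3.5604) + e^(−3.7923) + e^(−4.2705) = 0.71273 + 0.073630 + 0.028427 + 0.022544 + 0.013975 = 0.85131.
⟨E⟩ = Σ Eᵢ e^(−Eᵢ/kT) / Z = (7.01·0.71273 + 54.0·0.073630 + 73.7·0.028427 + 78.5·0.022544 + 88.4·0.013975) / 0.85131 = 16.5 meV.

16.5 meV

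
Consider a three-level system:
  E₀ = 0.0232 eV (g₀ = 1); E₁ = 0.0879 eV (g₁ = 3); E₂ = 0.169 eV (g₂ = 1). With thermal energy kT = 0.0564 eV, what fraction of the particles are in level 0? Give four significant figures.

0.4931

Eᵢ/kT = 0.411348, 1.55851, 2.99645.
Z = Σ gᵢe^(−Eᵢ/kT) = 1·e^(−0.411348) + 3·e^(−1.55851) + 1·e^(−2.99645) = 0.662756 + 0.631348 + 0.0499641 = 1.34407.
P₀ = g₀ e^(−E₀/kT) / Z = 0.662756/1.34407 = 0.4931.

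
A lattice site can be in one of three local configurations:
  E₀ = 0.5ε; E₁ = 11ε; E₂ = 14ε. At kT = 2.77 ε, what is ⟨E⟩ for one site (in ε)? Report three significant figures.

Eᵢ/kT = 0.18051, 3.9711, 5.0542.
Z = Σ e^(−Eᵢ/kT) = e^(−0.18051) + e^(−3.9711) + e^(−5.0542) = 0.83484 + 0.018853 + 0.0063825 = 0.86008.
⟨E⟩ = Σ Eᵢ e^(−Eᵢ/kT) / Z = (0.5·0.83484 + 11·0.018853 + 14·0.0063825) / 0.86008 = 0.830 ε.

0.830 ε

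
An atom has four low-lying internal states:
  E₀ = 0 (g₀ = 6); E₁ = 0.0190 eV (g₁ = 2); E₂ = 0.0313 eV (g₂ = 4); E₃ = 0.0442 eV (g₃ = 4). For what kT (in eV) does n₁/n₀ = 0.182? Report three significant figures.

n₁/n₀ = (g₁/g₀) exp[−(E₁−E₀)/kT] = 0.182.
⇒ (E₁−E₀)/kT = ln((2/6)/0.182) = ln(1.8315) = 0.60514.
kT = 0.0190 eV / 0.60514 = 0.0314 eV.

0.0314 eV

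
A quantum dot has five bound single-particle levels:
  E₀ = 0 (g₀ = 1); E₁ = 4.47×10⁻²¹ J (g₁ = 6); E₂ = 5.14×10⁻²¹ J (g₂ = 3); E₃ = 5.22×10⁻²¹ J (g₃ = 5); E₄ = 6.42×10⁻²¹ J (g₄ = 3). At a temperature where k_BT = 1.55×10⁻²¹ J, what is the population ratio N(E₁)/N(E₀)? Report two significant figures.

0.34

n₁/n₀ = (g₁/g₀) exp[−(E₁−E₀)/kT] = (6/1) × exp(−(4.47 ×10⁻²¹ J)/(1.55 ×10⁻²¹ J)) = (6/1) × exp(-2.884) = 0.34.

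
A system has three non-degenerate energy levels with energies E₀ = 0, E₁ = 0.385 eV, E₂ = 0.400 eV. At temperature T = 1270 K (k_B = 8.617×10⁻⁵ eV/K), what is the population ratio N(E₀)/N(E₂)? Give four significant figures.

38.67

k_BT = 8.617×10⁻⁵ × 1270 K = 0.109436 eV.
n₀/n₂ = exp[−(E₀−E₂)/kT] = exp(−(-0.400 eV)/(0.109436 eV)) = exp(3.65510) = 38.67.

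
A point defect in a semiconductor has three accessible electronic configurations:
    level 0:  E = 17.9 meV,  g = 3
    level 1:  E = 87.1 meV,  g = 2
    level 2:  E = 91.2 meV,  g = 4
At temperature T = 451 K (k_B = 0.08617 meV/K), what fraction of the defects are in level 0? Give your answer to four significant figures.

k_BT = 0.08617 × 451 K = 38.8627 meV.
Eᵢ/kT = 0.460596, 2.24122, 2.34672.
Z = Σ gᵢe^(−Eᵢ/kT) = 3·e^(−0.460596) + 2·e^(−2.24122) + 4·e^(−2.34672) = 1.89272 + 0.212657 + 0.382730 = 2.48811.
P₀ = g₀ e^(−E₀/kT) / Z = 1.89272/2.48811 = 0.7607.

0.7607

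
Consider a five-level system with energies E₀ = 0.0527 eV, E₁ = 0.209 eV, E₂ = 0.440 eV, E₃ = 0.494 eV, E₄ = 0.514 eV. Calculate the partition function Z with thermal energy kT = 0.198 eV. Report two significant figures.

Z = 1.4

Eᵢ/kT = 0.2662, 1.056, 2.222, 2.495, 2.596.
Z = Σ e^(−Eᵢ/kT) = e^(−0.2662) + e^(−1.056) + e^(−2.222) + e^(−2.495) + e^(−2.596) = 0.7663 + 0.3478 + 0.1084 + 0.08250 + 0.07457 = 1.380.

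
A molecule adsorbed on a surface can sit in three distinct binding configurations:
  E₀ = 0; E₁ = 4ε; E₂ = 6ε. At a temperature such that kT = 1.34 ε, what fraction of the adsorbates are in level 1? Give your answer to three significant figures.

Eᵢ/kT = 0, 2.9851, 4.4776.
Z = Σ e^(−Eᵢ/kT) = e^(−0) + e^(−2.9851) + e^(−4.4776) = 1.0000 + 0.050534 + 0.011361 = 1.0619.
P₁ = e^(−E₁/kT) / Z = 0.050534/1.0619 = 0.0476.

0.0476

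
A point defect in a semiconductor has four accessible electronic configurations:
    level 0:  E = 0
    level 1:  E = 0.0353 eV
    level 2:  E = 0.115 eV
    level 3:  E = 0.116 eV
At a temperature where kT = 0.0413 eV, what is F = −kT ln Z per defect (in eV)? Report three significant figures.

Eᵢ/kT = 0, 0.85472, 2.7845, 2.8087.
Z = Σ e^(−Eᵢ/kT) = e^(−0) + e^(−0.85472) + e^(−2.7845) + e^(−2.8087) = 1.0000 + 0.42540 + 0.061760 + 0.060283 = 1.5474.
F = −kT ln Z = −0.0413 × ln(1.5474) = −0.0413 × 0.43658 = -0.0180 eV.

-0.0180 eV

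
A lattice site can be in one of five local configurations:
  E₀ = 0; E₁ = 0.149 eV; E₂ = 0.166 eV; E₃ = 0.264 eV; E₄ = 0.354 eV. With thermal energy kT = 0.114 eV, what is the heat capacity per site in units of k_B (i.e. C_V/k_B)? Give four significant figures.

Eᵢ/kT = 0, 1.30702, 1.45614, 2.31579, 3.10526.
Z = Σ e^(−Eᵢ/kT) = e^(−0) + e^(−1.30702) + e^(−1.45614) + e^(−2.31579) + e^(−3.10526) = 1.00000 + 0.270625 + 0.233134 + 0.0986882 + 0.0448129 = 1.64726.
⟨E⟩ = 0.0734194 eV, ⟨E²⟩ = 0.0151320 eV².
C_V/k_B = (⟨E²⟩ − ⟨E⟩²)/(kT)² = (0.0151320 − 0.00539041)/0.0129960 = 0.7496.

0.7496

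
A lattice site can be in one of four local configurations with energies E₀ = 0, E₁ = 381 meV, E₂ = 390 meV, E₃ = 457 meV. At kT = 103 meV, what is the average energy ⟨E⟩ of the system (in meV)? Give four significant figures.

Eᵢ/kT = 0, 3.69903, 3.78641, 4.43689.
Z = Σ e^(−Eᵢ/kT) = e^(−0) + e^(−3.69903) + e^(−3.78641) + e^(−4.43689) = 1.00000 + 0.0247475 + 0.0226769 + 0.0118327 = 1.05926.
⟨E⟩ = Σ Eᵢ e^(−Eᵢ/kT) / Z = (0·1.00000 + 381·0.0247475 + 390·0.0226769 + 457·0.0118327) / 1.05926 = 22.36 meV.

22.36 meV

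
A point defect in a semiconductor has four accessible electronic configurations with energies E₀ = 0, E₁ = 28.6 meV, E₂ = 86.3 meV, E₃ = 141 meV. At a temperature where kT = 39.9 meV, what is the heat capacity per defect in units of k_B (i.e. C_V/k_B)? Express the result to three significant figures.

0.522

Eᵢ/kT = 0, 0.71679, 2.1629, 3.5338.
Z = Σ e^(−Eᵢ/kT) = e^(−0) + e^(−0.71679) + e^(−2.1629) + e^(−3.5338) = 1.0000 + 0.48832 + 0.11499 + 0.029194 = 1.6325.
⟨E⟩ = 17.155 meV, ⟨E²⟩ = 1124.8 meV².
C_V/k_B = (⟨E²⟩ − ⟨E⟩²)/(kT)² = (1124.8 − 294.29)/1592.0 = 0.522.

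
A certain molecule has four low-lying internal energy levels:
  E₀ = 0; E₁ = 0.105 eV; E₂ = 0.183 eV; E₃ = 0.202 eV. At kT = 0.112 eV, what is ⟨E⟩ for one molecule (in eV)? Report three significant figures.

Eᵢ/kT = 0, 0.93750, 1.6339, 1.8036.
Z = Σ e^(−Eᵢ/kT) = e^(−0) + e^(−0.93750) + e^(−1.6339) + e^(−1.8036) = 1.0000 + 0.39161 + 0.19517 + 0.16470 = 1.7515.
⟨E⟩ = Σ Eᵢ e^(−Eᵢ/kT) / Z = (0·1.0000 + 0.105·0.39161 + 0.183·0.19517 + 0.202·0.16470) / 1.7515 = 0.0629 eV.

0.0629 eV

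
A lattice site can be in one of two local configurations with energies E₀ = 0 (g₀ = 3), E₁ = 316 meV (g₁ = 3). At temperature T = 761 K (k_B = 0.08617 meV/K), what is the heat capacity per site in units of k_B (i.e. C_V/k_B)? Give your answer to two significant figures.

0.18

k_BT = 0.08617 × 761 K = 65.58 meV.
Eᵢ/kT = 0, 4.819.
Z = Σ gᵢe^(−Eᵢ/kT) = 3·e^(−0) + 3·e^(−4.819) = 3.000 + 0.02422 = 3.024.
⟨E⟩ = 2.531 meV, ⟨E²⟩ = 799.8 meV².
C_V/k_B = (⟨E²⟩ − ⟨E⟩²)/(kT)² = (799.8 − 6.406)/4301 = 0.18.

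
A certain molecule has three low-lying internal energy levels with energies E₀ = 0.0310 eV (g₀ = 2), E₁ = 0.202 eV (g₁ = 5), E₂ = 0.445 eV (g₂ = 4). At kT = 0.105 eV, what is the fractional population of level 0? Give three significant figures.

0.654

Eᵢ/kT = 0.29524, 1.9238, 4.2381.
Z = Σ gᵢe^(−Eᵢ/kT) = 2·e^(−0.29524) + 5·e^(−1.9238) + 4·e^(−4.2381) = 1.4887 + 0.73025 + 0.057740 = 2.2767.
P₀ = g₀ e^(−E₀/kT) / Z = 1.4887/2.2767 = 0.654.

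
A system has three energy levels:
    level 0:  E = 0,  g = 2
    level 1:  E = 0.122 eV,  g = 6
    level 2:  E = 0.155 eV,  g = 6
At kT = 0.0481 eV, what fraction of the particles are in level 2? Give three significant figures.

Eᵢ/kT = 0, 2.5364, 3.2225.
Z = Σ gᵢe^(−Eᵢ/kT) = 2·e^(−0) + 6·e^(−2.5364) + 6·e^(−3.2225) = 2.0000 + 0.47490 + 0.23913 = 2.7140.
P₂ = g₂ e^(−E₂/kT) / Z = 0.23913/2.7140 = 0.0881.

0.0881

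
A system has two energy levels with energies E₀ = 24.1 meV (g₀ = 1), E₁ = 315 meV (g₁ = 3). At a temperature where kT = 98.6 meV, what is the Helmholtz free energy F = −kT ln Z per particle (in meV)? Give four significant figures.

Eᵢ/kT = 0.244422, 3.19473.
Z = Σ gᵢe^(−Eᵢ/kT) = 1·e^(−0.244422) + 3·e^(−3.19473) = 0.783157 + 0.122933 = 0.906090.
F = −kT ln Z = −98.6 × ln(0.906090) = −98.6 × -0.0986166 = 9.724 meV.

9.724 meV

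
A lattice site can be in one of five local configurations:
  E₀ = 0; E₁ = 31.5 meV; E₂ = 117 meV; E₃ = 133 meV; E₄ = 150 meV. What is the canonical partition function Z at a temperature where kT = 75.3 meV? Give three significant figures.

Eᵢ/kT = 0, 0.41833, 1.5538, 1.7663, 1.9920.
Z = Σ e^(−Eᵢ/kT) = e^(−0) + e^(−0.41833) + e^(−1.5538) + e^(−1.7663) + e^(−1.9920) = 1.0000 + 0.65815 + 0.21144 + 0.17096 + 0.13642 = 2.1770.

Z = 2.18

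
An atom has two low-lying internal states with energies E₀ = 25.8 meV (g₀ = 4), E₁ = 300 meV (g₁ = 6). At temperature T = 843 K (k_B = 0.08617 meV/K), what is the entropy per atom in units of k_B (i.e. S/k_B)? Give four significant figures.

k_BT = 0.08617 × 843 K = 72.6413 meV.
Eᵢ/kT = 0.355170, 4.12988.
Z = Σ gᵢe^(−Eᵢ/kT) = 4·e^(−0.355170) + 6·e^(−4.12988) = 2.80422 + 0.0965089 = 2.90073.
⟨E⟩ = Σ EᵢPᵢ = 34.9228 meV.
S/k_B = ln Z + ⟨E⟩/kT = ln(2.90073) + 34.9228/72.6413 = 1.06496 + 0.480757 = 1.546.

1.546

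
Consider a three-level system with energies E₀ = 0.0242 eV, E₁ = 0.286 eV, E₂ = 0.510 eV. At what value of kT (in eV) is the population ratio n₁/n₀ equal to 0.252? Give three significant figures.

0.190 eV

n₁/n₀ = exp[−(E₁−E₀)/kT] = 0.252.
⇒ (E₁−E₀)/kT = ln(1/0.252) = ln(3.9683) = 1.3783.
kT = 0.2618 eV / 1.3783 = 0.190 eV.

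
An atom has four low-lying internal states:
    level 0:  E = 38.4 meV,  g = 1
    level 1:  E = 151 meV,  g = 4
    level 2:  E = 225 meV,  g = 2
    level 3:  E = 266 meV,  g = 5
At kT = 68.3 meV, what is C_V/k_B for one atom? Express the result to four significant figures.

Eᵢ/kT = 0.562225, 2.21083, 3.29429, 3.89458.
Z = Σ gᵢe^(−Eᵢ/kT) = 1·e^(−0.562225) + 4·e^(−2.21083) + 2·e^(−3.29429) + 5·e^(−3.89458) = 0.569940 + 0.438439 + 0.0741887 + 0.101760 = 1.18433.
⟨E⟩ = 111.329 meV, ⟨E²⟩ = 18401.3 meV².
C_V/k_B = (⟨E²⟩ − ⟨E⟩²)/(kT)² = (18401.3 − 12394.1)/4664.89 = 1.288.

1.288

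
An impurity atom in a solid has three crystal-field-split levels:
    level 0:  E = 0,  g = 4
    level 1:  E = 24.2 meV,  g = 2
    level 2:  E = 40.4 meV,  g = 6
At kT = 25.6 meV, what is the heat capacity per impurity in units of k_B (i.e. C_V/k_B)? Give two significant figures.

0.43

Eᵢ/kT = 0, 0.9453, 1.578.
Z = Σ gᵢe^(−Eᵢ/kT) = 4·e^(−0) + 2·e^(−0.9453) + 6·e^(−1.578) = 4.000 + 0.7771 + 1.238 = 6.015.
⟨E⟩ = 11.44 meV, ⟨E²⟩ = 411.6 meV².
C_V/k_B = (⟨E²⟩ − ⟨E⟩²)/(kT)² = (411.6 − 130.9)/655.4 = 0.43.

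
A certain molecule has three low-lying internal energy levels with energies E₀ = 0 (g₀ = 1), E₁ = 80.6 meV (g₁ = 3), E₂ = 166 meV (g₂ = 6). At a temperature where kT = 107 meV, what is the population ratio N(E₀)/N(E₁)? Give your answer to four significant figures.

n₀/n₁ = (g₀/g₁) exp[−(E₀−E₁)/kT] = (1/3) × exp(−(-80.6 meV)/(107 meV)) = (1/3) × exp(0.753271) = 0.7080.

0.7080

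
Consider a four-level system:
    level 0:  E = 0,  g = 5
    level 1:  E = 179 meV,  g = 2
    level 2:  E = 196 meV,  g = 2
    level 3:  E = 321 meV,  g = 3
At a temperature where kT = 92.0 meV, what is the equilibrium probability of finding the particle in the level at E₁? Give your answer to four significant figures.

0.05090

Eᵢ/kT = 0, 1.94565, 2.13043, 3.48913.
Z = Σ gᵢe^(−Eᵢ/kT) = 5·e^(−0) + 2·e^(−1.94565) + 2·e^(−2.13043) + 3·e^(−3.48913) = 5.00000 + 0.285789 + 0.237572 + 0.0915823 = 5.61494.
P₁ = g₁ e^(−E₁/kT) / Z = 0.285789/5.61494 = 0.05090.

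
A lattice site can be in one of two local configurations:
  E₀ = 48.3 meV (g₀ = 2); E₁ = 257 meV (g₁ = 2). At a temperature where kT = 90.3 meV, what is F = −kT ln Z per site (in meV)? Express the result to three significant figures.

-22.8 meV

Eᵢ/kT = 0.53488, 2.8461.
Z = Σ gᵢe^(−Eᵢ/kT) = 2·e^(−0.53488) + 2·e^(−2.8461) = 1.1715 + 0.11614 = 1.2876.
F = −kT ln Z = −90.3 × ln(1.2876) = −90.3 × 0.25278 = -22.8 meV.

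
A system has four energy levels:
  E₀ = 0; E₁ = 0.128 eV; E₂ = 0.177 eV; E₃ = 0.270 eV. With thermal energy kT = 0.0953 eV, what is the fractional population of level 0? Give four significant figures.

0.6775

Eᵢ/kT = 0, 1.34313, 1.85729, 2.83316.
Z = Σ e^(−Eᵢ/kT) = e^(−0) + e^(−1.34313) + e^(−1.85729) + e^(−2.83316) = 1.00000 + 0.261027 + 0.156095 + 0.0588267 = 1.47595.
P₀ = e^(−E₀/kT) / Z = 1.00000/1.47595 = 0.6775.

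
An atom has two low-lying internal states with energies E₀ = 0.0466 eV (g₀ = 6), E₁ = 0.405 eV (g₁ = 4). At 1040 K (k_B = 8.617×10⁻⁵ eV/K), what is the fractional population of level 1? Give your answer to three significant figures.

0.0121

k_BT = 8.617×10⁻⁵ × 1040 K = 0.089617 eV.
Eᵢ/kT = 0.51999, 4.5192.
Z = Σ gᵢe^(−Eᵢ/kT) = 6·e^(−0.51999) + 4·e^(−4.5192) = 3.5672 + 0.043591 = 3.6108.
P₁ = g₁ e^(−E₁/kT) / Z = 0.043591/3.6108 = 0.0121.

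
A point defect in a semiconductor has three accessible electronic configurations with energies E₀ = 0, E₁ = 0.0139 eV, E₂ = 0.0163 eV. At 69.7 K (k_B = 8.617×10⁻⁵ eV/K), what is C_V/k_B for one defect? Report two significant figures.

k_BT = 8.617×10⁻⁵ × 69.7 K = 0.006006 eV.
Eᵢ/kT = 0, 2.314, 2.714.
Z = Σ e^(−Eᵢ/kT) = e^(−0) + e^(−2.314) + e^(−2.714) = 1.000 + 0.09886 + 0.06627 = 1.165.
⟨E⟩ = 0.002107 eV, ⟨E²⟩ = 0.00003151 eV².
C_V/k_B = (⟨E²⟩ − ⟨E⟩²)/(kT)² = (0.00003151 − 0.000004439)/0.00003607 = 0.75.

0.75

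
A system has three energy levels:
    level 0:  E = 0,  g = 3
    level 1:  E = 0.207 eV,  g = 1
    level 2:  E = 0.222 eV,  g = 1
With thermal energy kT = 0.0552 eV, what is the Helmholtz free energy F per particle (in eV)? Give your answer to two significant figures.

-0.061 eV

Eᵢ/kT = 0, 3.750, 4.022.
Z = Σ gᵢe^(−Eᵢ/kT) = 3·e^(−0) + 1·e^(−3.750) + 1·e^(−4.022) = 3.000 + 0.02352 + 0.01792 = 3.041.
F = −kT ln Z = −0.0552 × ln(3.041) = −0.0552 × 1.112 = -0.061 eV.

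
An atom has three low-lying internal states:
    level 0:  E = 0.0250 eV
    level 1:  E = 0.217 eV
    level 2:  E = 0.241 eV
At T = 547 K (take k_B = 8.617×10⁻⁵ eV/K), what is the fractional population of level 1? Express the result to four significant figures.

k_BT = 8.617×10⁻⁵ × 547 K = 0.0471350 eV.
Eᵢ/kT = 0.530391, 4.60380, 5.11297.
Z = Σ e^(−Eᵢ/kT) = e^(−0.530391) + e^(−4.60380) + e^(−5.11297) = 0.588375 + 0.0100137 + 0.00601818 = 0.604407.
P₁ = e^(−E₁/kT) / Z = 0.0100137/0.604407 = 0.01657.

0.01657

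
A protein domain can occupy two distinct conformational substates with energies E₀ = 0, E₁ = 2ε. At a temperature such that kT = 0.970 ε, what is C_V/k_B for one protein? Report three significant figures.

Eᵢ/kT = 0, 2.0619.
Z = Σ e^(−Eᵢ/kT) = e^(−0) + e^(−2.0619) = 1.0000 + 0.12721 = 1.1272.
⟨E⟩ = 0.22571 ε, ⟨E²⟩ = 0.45142 ε².
C_V/k_B = (⟨E²⟩ − ⟨E⟩²)/(kT)² = (0.45142 − 0.050945)/0.94090 = 0.426.

0.426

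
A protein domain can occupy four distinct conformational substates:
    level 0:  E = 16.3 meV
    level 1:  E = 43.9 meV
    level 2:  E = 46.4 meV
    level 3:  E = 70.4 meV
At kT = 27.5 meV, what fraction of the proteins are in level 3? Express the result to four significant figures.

0.07595

Eᵢ/kT = 0.592727, 1.59636, 1.68727, 2.56000.
Z = Σ e^(−Eᵢ/kT) = e^(−0.592727) + e^(−1.59636) + e^(−1.68727) + e^(−2.56000) = 0.552818 + 0.202633 + 0.185024 + 0.0773047 = 1.01778.
P₃ = e^(−E₃/kT) / Z = 0.0773047/1.01778 = 0.07595.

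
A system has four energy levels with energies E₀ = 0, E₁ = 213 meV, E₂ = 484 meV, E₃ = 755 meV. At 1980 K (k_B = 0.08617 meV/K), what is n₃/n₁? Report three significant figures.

k_BT = 0.08617 × 1980 K = 170.62 meV.
n₃/n₁ = exp[−(E₃−E₁)/kT] = exp(−(542 meV)/(170.62 meV)) = exp(-3.1766) = 0.0417.

0.0417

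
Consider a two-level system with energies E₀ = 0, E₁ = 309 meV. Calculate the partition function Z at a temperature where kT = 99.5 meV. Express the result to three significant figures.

Z = 1.04

Eᵢ/kT = 0, 3.1055.
Z = Σ e^(−Eᵢ/kT) = e^(−0) + e^(−3.1055) = 1.0000 + 0.044802 = 1.0448.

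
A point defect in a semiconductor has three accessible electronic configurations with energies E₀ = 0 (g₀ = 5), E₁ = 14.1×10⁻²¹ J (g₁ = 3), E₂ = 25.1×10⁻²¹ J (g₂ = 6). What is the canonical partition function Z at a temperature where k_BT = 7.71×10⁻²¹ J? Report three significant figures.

Z = 5.71

Eᵢ/kT = 0, 1.8288, 3.2555.
Z = Σ gᵢe^(−Eᵢ/kT) = 5·e^(−0) + 3·e^(−1.8288) + 6·e^(−3.2555) = 5.0000 + 0.48182 + 0.23137 = 5.7132.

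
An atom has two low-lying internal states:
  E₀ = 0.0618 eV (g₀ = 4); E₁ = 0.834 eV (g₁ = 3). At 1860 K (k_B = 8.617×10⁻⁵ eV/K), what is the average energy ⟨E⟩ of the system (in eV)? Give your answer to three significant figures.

0.0665 eV

k_BT = 8.617×10⁻⁵ × 1860 K = 0.16028 eV.
Eᵢ/kT = 0.38558, 5.2034.
Z = Σ gᵢe^(−Eᵢ/kT) = 4·e^(−0.38558) + 3·e^(−5.2034) = 2.7202 + 0.016494 = 2.7367.
⟨E⟩ = Σ Eᵢ gᵢe^(−Eᵢ/kT) / Z = (0.0618·2.7202 + 0.834·0.016494) / 2.7367 = 0.0665 eV.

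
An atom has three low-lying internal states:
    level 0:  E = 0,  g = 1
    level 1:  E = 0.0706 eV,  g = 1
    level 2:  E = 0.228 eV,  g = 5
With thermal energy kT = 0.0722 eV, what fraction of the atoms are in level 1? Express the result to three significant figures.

0.237

Eᵢ/kT = 0, 0.97784, 3.1579.
Z = Σ gᵢe^(−Eᵢ/kT) = 1·e^(−0) + 1·e^(−0.97784) + 5·e^(−3.1579) = 1.0000 + 0.37612 + 0.21257 = 1.5887.
P₁ = g₁ e^(−E₁/kT) / Z = 0.37612/1.5887 = 0.237.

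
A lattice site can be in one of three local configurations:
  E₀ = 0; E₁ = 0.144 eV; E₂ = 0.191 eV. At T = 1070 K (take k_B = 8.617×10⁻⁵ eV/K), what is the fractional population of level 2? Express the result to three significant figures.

0.0943

k_BT = 8.617×10⁻⁵ × 1070 K = 0.092202 eV.
Eᵢ/kT = 0, 1.5618, 2.0715.
Z = Σ e^(−Eᵢ/kT) = e^(−0) + e^(−1.5618) + e^(−2.0715) = 1.0000 + 0.20976 + 0.12600 = 1.3358.
P₂ = e^(−E₂/kT) / Z = 0.12600/1.3358 = 0.0943.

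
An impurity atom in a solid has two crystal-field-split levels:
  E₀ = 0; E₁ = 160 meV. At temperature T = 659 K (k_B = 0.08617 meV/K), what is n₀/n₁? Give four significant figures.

16.74

k_BT = 0.08617 × 659 K = 56.7860 meV.
n₀/n₁ = exp[−(E₀−E₁)/kT] = exp(−(-160 meV)/(56.7860 meV)) = exp(2.81760) = 16.74.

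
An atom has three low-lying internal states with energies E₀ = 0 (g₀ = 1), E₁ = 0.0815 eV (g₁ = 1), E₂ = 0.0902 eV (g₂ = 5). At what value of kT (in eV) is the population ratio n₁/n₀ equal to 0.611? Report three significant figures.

n₁/n₀ = (g₁/g₀) exp[−(E₁−E₀)/kT] = 0.611.
⇒ (E₁−E₀)/kT = ln((1/1)/0.611) = ln(1.6367) = 0.49268.
kT = 0.0815 eV / 0.49268 = 0.165 eV.

0.165 eV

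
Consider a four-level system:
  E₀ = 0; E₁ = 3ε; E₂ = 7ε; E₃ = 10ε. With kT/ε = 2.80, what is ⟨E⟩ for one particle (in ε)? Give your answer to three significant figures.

1.30 ε

Eᵢ/kT = 0, 1.0714, 2.5000, 3.5714.
Z = Σ e^(−Eᵢ/kT) = e^(−0) + e^(−1.0714) + e^(−2.5000) + e^(−3.5714) = 1.0000 + 0.34253 + 0.082085 + 0.028116 = 1.4527.
⟨E⟩ = Σ Eᵢ e^(−Eᵢ/kT) / Z = (0·1.0000 + 3·0.34253 + 7·0.082085 + 10·0.028116) / 1.4527 = 1.30 ε.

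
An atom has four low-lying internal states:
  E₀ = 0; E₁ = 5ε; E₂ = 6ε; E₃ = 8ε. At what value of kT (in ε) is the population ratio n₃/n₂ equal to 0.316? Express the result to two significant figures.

n₃/n₂ = exp[−(E₃−E₂)/kT] = 0.316.
⇒ (E₃−E₂)/kT = ln(1/0.316) = ln(3.165) = 1.152.
kT = 2ε / 1.152 = 1.7 ε.

1.7 ε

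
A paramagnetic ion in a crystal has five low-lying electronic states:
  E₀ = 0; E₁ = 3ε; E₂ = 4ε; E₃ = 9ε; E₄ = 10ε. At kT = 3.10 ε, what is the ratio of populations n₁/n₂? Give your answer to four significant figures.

1.381

n₁/n₂ = exp[−(E₁−E₂)/kT] = exp(−(-1ε)/(3.10ε)) = exp(0.322581) = 1.381.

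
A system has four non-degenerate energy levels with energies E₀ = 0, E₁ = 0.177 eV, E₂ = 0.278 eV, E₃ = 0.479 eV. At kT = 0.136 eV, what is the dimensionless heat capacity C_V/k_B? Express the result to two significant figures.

0.70

Eᵢ/kT = 0, 1.301, 2.044, 3.522.
Z = Σ e^(−Eᵢ/kT) = e^(−0) + e^(−1.301) + e^(−2.044) + e^(−3.522) = 1.000 + 0.2723 + 0.1295 + 0.02954 = 1.431.
⟨E⟩ = 0.06873 eV, ⟨E²⟩ = 0.01769 eV².
C_V/k_B = (⟨E²⟩ − ⟨E⟩²)/(kT)² = (0.01769 − 0.004724)/0.01850 = 0.70.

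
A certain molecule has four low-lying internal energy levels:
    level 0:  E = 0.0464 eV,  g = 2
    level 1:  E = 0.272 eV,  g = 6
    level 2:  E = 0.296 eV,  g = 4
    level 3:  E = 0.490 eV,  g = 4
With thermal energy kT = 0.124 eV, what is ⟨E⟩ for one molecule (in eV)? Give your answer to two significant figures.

0.16 eV

Eᵢ/kT = 0.3742, 2.194, 2.387, 3.952.
Z = Σ gᵢe^(−Eᵢ/kT) = 2·e^(−0.3742) + 6·e^(−2.194) + 4·e^(−2.387) + 4·e^(−3.952) = 1.376 + 0.6688 + 0.3676 + 0.07686 = 2.489.
⟨E⟩ = Σ Eᵢ gᵢe^(−Eᵢ/kT) / Z = (0.0464·1.376 + 0.272·0.6688 + 0.296·0.3676 + 0.490·0.07686) / 2.489 = 0.16 eV.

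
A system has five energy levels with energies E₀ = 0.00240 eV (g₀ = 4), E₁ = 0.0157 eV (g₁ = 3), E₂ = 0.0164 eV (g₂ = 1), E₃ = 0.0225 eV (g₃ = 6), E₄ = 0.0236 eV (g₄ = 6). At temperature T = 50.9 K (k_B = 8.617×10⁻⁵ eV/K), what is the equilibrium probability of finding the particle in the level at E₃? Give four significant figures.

0.01429

k_BT = 8.617×10⁻⁵ × 50.9 K = 0.00438605 eV.
Eᵢ/kT = 0.547189, 3.57953, 3.73913, 5.12990, 5.38070.
Z = Σ gᵢe^(−Eᵢ/kT) = 4·e^(−0.547189) + 3·e^(−3.57953) + 1·e^(−3.73913) + 6·e^(−5.12990) + 6·e^(−5.38070) = 2.31430 + 0.0836664 + 0.0237748 + 0.0355029 + 0.0276276 = 2.48487.
P₃ = g₃ e^(−E₃/kT) / Z = 0.0355029/2.48487 = 0.01429.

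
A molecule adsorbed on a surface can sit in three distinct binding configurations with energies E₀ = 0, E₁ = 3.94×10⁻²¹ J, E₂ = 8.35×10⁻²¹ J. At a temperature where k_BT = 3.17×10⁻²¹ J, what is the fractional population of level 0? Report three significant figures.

Eᵢ/kT = 0, 1.2429, 2.6341.
Z = Σ e^(−Eᵢ/kT) = e^(−0) + e^(−1.2429) + e^(−2.6341) = 1.0000 + 0.28855 + 0.071784 = 1.3603.
P₀ = e^(−E₀/kT) / Z = 1.0000/1.3603 = 0.735.

0.735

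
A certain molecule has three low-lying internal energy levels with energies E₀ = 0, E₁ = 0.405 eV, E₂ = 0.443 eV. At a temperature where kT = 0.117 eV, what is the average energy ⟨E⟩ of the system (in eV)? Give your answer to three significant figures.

Eᵢ/kT = 0, 3.4615, 3.7863.
Z = Σ e^(−Eᵢ/kT) = e^(−0) + e^(−3.4615) + e^(−3.7863) = 1.0000 + 0.031383 + 0.022679 = 1.0541.
⟨E⟩ = Σ Eᵢ e^(−Eᵢ/kT) / Z = (0·1.0000 + 0.405·0.031383 + 0.443·0.022679) / 1.0541 = 0.0216 eV.

0.0216 eV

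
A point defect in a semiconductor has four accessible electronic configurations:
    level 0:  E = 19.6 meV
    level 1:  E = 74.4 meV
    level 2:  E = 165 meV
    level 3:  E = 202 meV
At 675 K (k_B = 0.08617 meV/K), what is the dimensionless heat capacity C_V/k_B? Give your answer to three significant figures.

k_BT = 0.08617 × 675 K = 58.165 meV.
Eᵢ/kT = 0.33697, 1.2791, 2.8368, 3.4729.
Z = Σ e^(−Eᵢ/kT) = e^(−0.33697) + e^(−1.2791) + e^(−2.8368) + e^(−3.4729) = 0.71393 + 0.27829 + 0.058613 + 0.031027 = 1.0819.
⟨E⟩ = 46.803 meV, ⟨E²⟩ = 4322.5 meV².
C_V/k_B = (⟨E²⟩ − ⟨E⟩²)/(kT)² = (4322.5 − 2190.5)/3383.2 = 0.630.

0.630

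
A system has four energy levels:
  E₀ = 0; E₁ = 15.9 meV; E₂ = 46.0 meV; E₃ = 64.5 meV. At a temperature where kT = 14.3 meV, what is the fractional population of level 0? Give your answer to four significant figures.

Eᵢ/kT = 0, 1.11189, 3.21678, 4.51049.
Z = Σ e^(−Eᵢ/kT) = e^(−0) + e^(−1.11189) + e^(−3.21678) + e^(−4.51049) = 1.00000 + 0.328937 + 0.0400839 + 0.0109931 = 1.38001.
P₀ = e^(−E₀/kT) / Z = 1.00000/1.38001 = 0.7246.

0.7246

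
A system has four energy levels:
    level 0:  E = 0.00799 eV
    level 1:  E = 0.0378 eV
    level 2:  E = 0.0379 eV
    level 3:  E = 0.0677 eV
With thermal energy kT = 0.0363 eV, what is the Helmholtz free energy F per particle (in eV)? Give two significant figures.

Eᵢ/kT = 0.2201, 1.041, 1.044, 1.865.
Z = Σ e^(−Eᵢ/kT) = e^(−0.2201) + e^(−1.041) + e^(−1.044) + e^(−1.865) = 0.8024 + 0.3531 + 0.3520 + 0.1549 = 1.662.
F = −kT ln Z = −0.0363 × ln(1.662) = −0.0363 × 0.5080 = -0.018 eV.

-0.018 eV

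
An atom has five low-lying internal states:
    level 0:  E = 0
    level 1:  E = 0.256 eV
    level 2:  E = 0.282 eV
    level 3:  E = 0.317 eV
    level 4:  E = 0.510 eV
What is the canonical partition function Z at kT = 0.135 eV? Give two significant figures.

Eᵢ/kT = 0, 1.896, 2.089, 2.348, 3.778.
Z = Σ e^(−Eᵢ/kT) = e^(−0) + e^(−1.896) + e^(−2.089) + e^(−2.348) + e^(−3.778) = 1.000 + 0.1502 + 0.1238 + 0.09556 + 0.02287 = 1.392.

Z = 1.4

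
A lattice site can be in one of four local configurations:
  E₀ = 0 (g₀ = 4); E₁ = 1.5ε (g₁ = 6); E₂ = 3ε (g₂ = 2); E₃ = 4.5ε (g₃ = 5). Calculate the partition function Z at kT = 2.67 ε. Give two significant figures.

Eᵢ/kT = 0, 0.5618, 1.124, 1.685.
Z = Σ gᵢe^(−Eᵢ/kT) = 4·e^(−0) + 6·e^(−0.5618) + 2·e^(−1.124) + 5·e^(−1.685) = 4.000 + 3.421 + 0.6500 + 0.9272 = 8.998.

Z = 9.0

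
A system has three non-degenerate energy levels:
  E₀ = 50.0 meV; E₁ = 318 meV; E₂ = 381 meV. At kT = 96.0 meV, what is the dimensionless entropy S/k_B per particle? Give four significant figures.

0.3460

Eᵢ/kT = 0.520833, 3.31250, 3.96875.
Z = Σ e^(−Eᵢ/kT) = e^(−0.520833) + e^(−3.31250) + e^(−3.96875) = 0.594026 + 0.0364250 + 0.0188970 = 0.649348.
⟨E⟩ = Σ EᵢPᵢ = 74.6660 meV.
S/k_B = ln Z + ⟨E⟩/kT = ln(0.649348) + 74.6660/96.0 = -0.431786 + 0.777771 = 0.3460.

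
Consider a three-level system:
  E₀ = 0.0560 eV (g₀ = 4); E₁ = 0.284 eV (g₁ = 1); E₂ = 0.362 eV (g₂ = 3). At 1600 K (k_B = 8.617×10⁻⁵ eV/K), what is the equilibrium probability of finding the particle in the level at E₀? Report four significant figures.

k_BT = 8.617×10⁻⁵ × 1600 K = 0.137872 eV.
Eᵢ/kT = 0.406174, 2.05988, 2.62562.
Z = Σ gᵢe^(−Eᵢ/kT) = 4·e^(−0.406174) + 1·e^(−2.05988) + 3·e^(−2.62562) = 2.66478 + 0.127469 + 0.217185 = 3.00943.
P₀ = g₀ e^(−E₀/kT) / Z = 2.66478/3.00943 = 0.8855.

0.8855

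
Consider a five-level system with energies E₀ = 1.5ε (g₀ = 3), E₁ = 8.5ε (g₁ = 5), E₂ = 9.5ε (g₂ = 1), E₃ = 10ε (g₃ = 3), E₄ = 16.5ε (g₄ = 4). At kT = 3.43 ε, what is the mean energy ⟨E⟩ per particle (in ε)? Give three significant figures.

3.53 ε

Eᵢ/kT = 0.43732, 2.4781, 2.7697, 2.9155, 4.8105.
Z = Σ gᵢe^(−Eᵢ/kT) = 3·e^(−0.43732) + 5·e^(−2.4781) + 1·e^(−2.7697) + 3·e^(−2.9155) + 4·e^(−4.8105) = 1.9373 + 0.41951 + 0.062681 + 0.16253 + 0.032575 = 2.6146.
⟨E⟩ = Σ Eᵢ gᵢe^(−Eᵢ/kT) / Z = (1.5·1.9373 + 8.5·0.41951 + 9.5·0.062681 + 10·0.16253 + 16.5·0.032575) / 2.6146 = 3.53 ε.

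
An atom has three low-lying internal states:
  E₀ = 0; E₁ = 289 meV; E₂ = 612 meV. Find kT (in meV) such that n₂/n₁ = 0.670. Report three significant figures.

807 meV

n₂/n₁ = exp[−(E₂−E₁)/kT] = 0.670.
⇒ (E₂−E₁)/kT = ln(1/0.670) = ln(1.4925) = 0.40045.
kT = 323 meV / 0.40045 = 807 meV.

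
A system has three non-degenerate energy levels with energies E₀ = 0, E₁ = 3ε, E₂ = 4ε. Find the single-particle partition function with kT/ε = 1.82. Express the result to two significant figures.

Z = 1.3

Eᵢ/kT = 0, 1.648, 2.198.
Z = Σ e^(−Eᵢ/kT) = e^(−0) + e^(−1.648) + e^(−2.198) = 1.000 + 0.1924 + 0.1110 = 1.303.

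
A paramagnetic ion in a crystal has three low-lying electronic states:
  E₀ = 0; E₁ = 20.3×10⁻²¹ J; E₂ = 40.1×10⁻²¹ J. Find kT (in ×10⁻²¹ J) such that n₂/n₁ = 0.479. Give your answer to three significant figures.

n₂/n₁ = exp[−(E₂−E₁)/kT] = 0.479.
⇒ (E₂−E₁)/kT = ln(1/0.479) = ln(2.0877) = 0.73606.
kT = 19.8 ×10⁻²¹ J / 0.73606 = 26.9 ×10⁻²¹ J.

26.9 ×10⁻²¹ J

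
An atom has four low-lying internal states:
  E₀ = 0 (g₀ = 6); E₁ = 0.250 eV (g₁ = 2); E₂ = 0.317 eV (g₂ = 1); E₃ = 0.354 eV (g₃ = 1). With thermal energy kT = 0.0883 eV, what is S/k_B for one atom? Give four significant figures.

Eᵢ/kT = 0, 2.83126, 3.59003, 4.00906.
Z = Σ gᵢe^(−Eᵢ/kT) = 6·e^(−0) + 2·e^(−2.83126) + 1·e^(−3.59003) + 1·e^(−4.00906) = 6.00000 + 0.117877 + 0.0275975 + 0.0181504 = 6.16362.
⟨E⟩ = Σ EᵢPᵢ = 0.00724297 eV.
S/k_B = ln Z + ⟨E⟩/kT = ln(6.16362) + 0.00724297/0.0883 = 1.81866 + 0.0820268 = 1.901.

1.901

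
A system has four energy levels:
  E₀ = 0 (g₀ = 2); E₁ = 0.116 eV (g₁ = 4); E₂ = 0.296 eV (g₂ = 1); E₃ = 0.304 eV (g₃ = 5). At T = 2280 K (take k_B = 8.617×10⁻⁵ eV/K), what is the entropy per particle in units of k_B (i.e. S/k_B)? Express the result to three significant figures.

2.30

k_BT = 8.617×10⁻⁵ × 2280 K = 0.19647 eV.
Eᵢ/kT = 0, 0.59042, 1.5066, 1.5473.
Z = Σ gᵢe^(−Eᵢ/kT) = 2·e^(−0) + 4·e^(−0.59042) + 1·e^(−1.5066) + 5·e^(−1.5473) = 2.0000 + 2.2164 + 0.22166 + 1.0641 = 5.5022.
⟨E⟩ = Σ EᵢPᵢ = 0.11744 eV.
S/k_B = ln Z + ⟨E⟩/kT = ln(5.5022) + 0.11744/0.19647 = 1.7051 + 0.59775 = 2.30.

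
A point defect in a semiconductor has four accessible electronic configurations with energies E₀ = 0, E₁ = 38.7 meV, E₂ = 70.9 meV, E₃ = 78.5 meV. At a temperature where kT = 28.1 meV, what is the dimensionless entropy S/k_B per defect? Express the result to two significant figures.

0.85

Eᵢ/kT = 0, 1.377, 2.523, 2.794.
Z = Σ e^(−Eᵢ/kT) = e^(−0) + e^(−1.377) + e^(−2.523) + e^(−2.794) = 1.000 + 0.2523 + 0.08022 + 0.06118 = 1.394.
⟨E⟩ = Σ EᵢPᵢ = 14.53 meV.
S/k_B = ln Z + ⟨E⟩/kT = ln(1.394) + 14.53/28.1 = 0.3322 + 0.5171 = 0.85.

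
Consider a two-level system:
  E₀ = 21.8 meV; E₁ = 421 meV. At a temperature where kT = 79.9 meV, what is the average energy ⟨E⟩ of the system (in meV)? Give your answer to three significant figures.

24.5 meV

Eᵢ/kT = 0.27284, 5.2691.
Z = Σ e^(−Eᵢ/kT) = e^(−0.27284) + e^(−5.2691) = 0.76121 + 0.0051482 = 0.76636.
⟨E⟩ = Σ Eᵢ e^(−Eᵢ/kT) / Z = (21.8·0.76121 + 421·0.0051482) / 0.76636 = 24.5 meV.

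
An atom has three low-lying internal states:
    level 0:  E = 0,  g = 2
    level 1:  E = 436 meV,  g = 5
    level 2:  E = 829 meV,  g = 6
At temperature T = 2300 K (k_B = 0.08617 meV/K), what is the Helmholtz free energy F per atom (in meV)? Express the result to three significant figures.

-193 meV

k_BT = 0.08617 × 2300 K = 198.19 meV.
Eᵢ/kT = 0, 2.1999, 4.1829.
Z = Σ gᵢe^(−Eᵢ/kT) = 2·e^(−0) + 5·e^(−2.1999) + 6·e^(−4.1829) = 2.0000 + 0.55407 + 0.091525 = 2.6456.
F = −kT ln Z = −198.19 × ln(2.6456) = −198.19 × 0.97290 = -193 meV.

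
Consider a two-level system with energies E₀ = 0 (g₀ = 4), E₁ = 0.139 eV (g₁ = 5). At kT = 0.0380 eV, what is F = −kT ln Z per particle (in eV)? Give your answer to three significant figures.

-0.0539 eV

Eᵢ/kT = 0, 3.6579.
Z = Σ gᵢe^(−Eᵢ/kT) = 4·e^(−0) + 5·e^(−3.6579) = 4.0000 + 0.12893 = 4.1289.
F = −kT ln Z = −0.0380 × ln(4.1289) = −0.0380 × 1.4180 = -0.0539 eV.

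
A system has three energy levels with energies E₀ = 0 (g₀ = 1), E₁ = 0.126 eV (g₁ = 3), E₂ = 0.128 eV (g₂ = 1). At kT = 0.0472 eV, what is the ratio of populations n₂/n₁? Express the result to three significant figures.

n₂/n₁ = (g₂/g₁) exp[−(E₂−E₁)/kT] = (1/3) × exp(−(0.002 eV)/(0.0472 eV)) = (1/3) × exp(-0.042373) = 0.320.

0.320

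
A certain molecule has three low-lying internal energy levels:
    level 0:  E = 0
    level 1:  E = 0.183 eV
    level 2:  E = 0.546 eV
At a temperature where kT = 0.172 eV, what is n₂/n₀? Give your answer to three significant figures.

n₂/n₀ = exp[−(E₂−E₀)/kT] = exp(−(0.546 eV)/(0.172 eV)) = exp(-3.1744) = 0.0418.

0.0418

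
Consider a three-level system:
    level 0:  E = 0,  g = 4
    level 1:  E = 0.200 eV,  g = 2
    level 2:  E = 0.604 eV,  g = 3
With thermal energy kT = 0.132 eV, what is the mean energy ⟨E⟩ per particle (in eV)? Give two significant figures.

0.024 eV

Eᵢ/kT = 0, 1.515, 4.576.
Z = Σ gᵢe^(−Eᵢ/kT) = 4·e^(−0) + 2·e^(−1.515) + 3·e^(−4.576) = 4.000 + 0.4396 + 0.03089 = 4.470.
⟨E⟩ = Σ Eᵢ gᵢe^(−Eᵢ/kT) / Z = (0·4.000 + 0.200·0.4396 + 0.604·0.03089) / 4.470 = 0.024 eV.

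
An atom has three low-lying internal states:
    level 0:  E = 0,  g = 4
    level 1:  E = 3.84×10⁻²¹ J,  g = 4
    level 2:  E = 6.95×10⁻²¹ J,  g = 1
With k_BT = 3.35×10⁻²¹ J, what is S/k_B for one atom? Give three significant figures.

2.00

Eᵢ/kT = 0, 1.1463, 2.0746.
Z = Σ gᵢe^(−Eᵢ/kT) = 4·e^(−0) + 4·e^(−1.1463) + 1·e^(−2.0746) = 4.0000 + 1.2712 + 0.12561 = 5.3968.
⟨E⟩ = Σ EᵢPᵢ = 1.0663 ×10⁻²¹ J.
S/k_B = ln Z + ⟨E⟩/kT = ln(5.3968) + 1.0663/3.35 = 1.6858 + 0.31830 = 2.00.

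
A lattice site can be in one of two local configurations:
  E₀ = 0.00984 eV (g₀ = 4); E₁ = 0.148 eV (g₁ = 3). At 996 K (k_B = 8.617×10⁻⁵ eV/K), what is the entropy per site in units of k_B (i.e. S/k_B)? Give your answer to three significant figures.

1.74

k_BT = 8.617×10⁻⁵ × 996 K = 0.085825 eV.
Eᵢ/kT = 0.11465, 1.7244.
Z = Σ gᵢe^(−Eᵢ/kT) = 4·e^(−0.11465) + 3·e^(−1.7244) = 3.5667 + 0.53484 = 4.1015.
⟨E⟩ = Σ EᵢPᵢ = 0.027856 eV.
S/k_B = ln Z + ⟨E⟩/kT = ln(4.1015) + 0.027856/0.085825 = 1.4114 + 0.32457 = 1.74.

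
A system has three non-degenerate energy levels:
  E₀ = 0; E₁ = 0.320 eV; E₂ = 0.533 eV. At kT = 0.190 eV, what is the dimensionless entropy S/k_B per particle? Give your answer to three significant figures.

0.607

Eᵢ/kT = 0, 1.6842, 2.8053.
Z = Σ e^(−Eᵢ/kT) = e^(−0) + e^(−1.6842) + e^(−2.8053) = 1.0000 + 0.18559 + 0.060489 = 1.2461.
⟨E⟩ = Σ EᵢPᵢ = 0.073533 eV.
S/k_B = ln Z + ⟨E⟩/kT = ln(1.2461) + 0.073533/0.190 = 0.22002 + 0.38702 = 0.607.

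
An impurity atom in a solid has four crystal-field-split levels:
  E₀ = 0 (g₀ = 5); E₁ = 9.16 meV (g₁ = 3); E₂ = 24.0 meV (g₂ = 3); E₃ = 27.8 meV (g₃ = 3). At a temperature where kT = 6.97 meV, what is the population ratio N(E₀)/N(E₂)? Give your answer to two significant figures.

n₀/n₂ = (g₀/g₂) exp[−(E₀−E₂)/kT] = (5/3) × exp(−(-24.0 meV)/(6.97 meV)) = (5/3) × exp(3.443) = 52.

52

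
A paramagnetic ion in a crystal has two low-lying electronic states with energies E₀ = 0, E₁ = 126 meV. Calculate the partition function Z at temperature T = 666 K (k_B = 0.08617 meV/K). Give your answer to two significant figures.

Z = 1.1

k_BT = 0.08617 × 666 K = 57.39 meV.
Eᵢ/kT = 0, 2.196.
Z = Σ e^(−Eᵢ/kT) = e^(−0) + e^(−2.196) = 1.000 + 0.1112 = 1.111.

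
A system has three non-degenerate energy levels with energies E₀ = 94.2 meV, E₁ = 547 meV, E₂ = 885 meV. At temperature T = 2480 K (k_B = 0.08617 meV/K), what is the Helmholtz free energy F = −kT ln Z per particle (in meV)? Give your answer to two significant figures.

65 meV

k_BT = 0.08617 × 2480 K = 213.7 meV.
Eᵢ/kT = 0.4408, 2.560, 4.141.
Z = Σ e^(−Eᵢ/kT) = e^(−0.4408) + e^(−2.560) + e^(−4.141) = 0.6435 + 0.07730 + 0.01591 = 0.7367.
F = −kT ln Z = −213.7 × ln(0.7367) = −213.7 × -0.3056 = 65 meV.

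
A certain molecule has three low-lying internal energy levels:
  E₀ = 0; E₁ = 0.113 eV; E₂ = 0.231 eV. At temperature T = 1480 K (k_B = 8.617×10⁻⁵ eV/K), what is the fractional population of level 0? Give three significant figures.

k_BT = 8.617×10⁻⁵ × 1480 K = 0.12753 eV.
Eᵢ/kT = 0, 0.88607, 1.8113.
Z = Σ e^(−Eᵢ/kT) = e^(−0) + e^(−0.88607) + e^(−1.8113) = 1.0000 + 0.41227 + 0.16344 = 1.5757.
P₀ = e^(−E₀/kT) / Z = 1.0000/1.5757 = 0.635.

0.635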